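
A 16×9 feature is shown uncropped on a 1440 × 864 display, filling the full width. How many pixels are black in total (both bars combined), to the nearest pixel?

77760 pixels

That makes the image 810.0000 px tall (1440 × 9/16).
864 − 810.0000 = 54.0000 px of bars.
Bar area = 54.0000 × 1440 ≈ 77760 px.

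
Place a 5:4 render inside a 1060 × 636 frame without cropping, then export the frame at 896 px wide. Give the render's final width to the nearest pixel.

Fitted into 1060×636, the render spans the height; its width is 636 × 5/4 ≈ 795.00 px.
The frame scales by 896/1060 = 0.8453; 795.00 × 0.8453 ≈ 672.00 px.

672 px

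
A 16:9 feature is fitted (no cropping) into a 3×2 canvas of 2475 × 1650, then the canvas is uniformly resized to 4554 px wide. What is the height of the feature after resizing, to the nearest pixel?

2562 px

In the 2475×1650 frame the feature fills the width: height = 2475 × 9/16 ≈ 1392.19 px.
Resizing to 4554 px wide multiplies everything by 1.8400: 1392.19 → 2561.62 px.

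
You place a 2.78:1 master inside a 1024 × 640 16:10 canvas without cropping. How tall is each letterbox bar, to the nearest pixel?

2.78:1 is wider than 16:10, so it spans the full width.
Content height = 1024 / 2.780 ≈ 368.35 px.
Black = 640 − 368.35 = 271.65 px, or 135.83 per bar.

136 px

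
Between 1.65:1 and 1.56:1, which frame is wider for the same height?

1.65 and 1.56; 1.65 > 1.56.

1.65:1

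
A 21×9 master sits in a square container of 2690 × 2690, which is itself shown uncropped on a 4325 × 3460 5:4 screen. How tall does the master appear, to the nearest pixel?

First fit — 21×9 into 2690×2690 spans the width: 2690.00 × 1152.86.
square in 4325×3460: fills the height, so the intermediate becomes 3460.00 × 3460.00 — a scale of ×1.2862.
The master scales with it: height 1152.86 × 1.2862 ≈ 1482.86.

1483 px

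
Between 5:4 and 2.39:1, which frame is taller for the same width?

5:4 = 1.25 and 2.39; 2.39 > 1.25. The smaller width-to-height ratio is the taller frame.

5:4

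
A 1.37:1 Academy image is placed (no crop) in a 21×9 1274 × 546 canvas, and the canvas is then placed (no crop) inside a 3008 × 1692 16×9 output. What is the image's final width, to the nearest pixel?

First fit — 1.37:1 Academy into 1274×546 spans the height: 748.02 × 546.00.
21×9 in 3008×1692: fills the width, so the intermediate becomes 3008.00 × 1289.14 — a scale of ×2.3611.
The image scales with it: width 748.02 × 2.3611 ≈ 1766.13.

1766 px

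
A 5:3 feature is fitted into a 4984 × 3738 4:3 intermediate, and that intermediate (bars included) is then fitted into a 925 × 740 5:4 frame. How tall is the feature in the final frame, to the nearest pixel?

555 px

5:3 in 4984×3738: fills the width, so the feature is 4984.00 × 2990.40.
Second fit — the 4:3 canvas into 925×740 spans the width: 925.00 × 693.75 (×0.1856 from 4984×3738).
Applying the same ×0.1856: 2990.40 → 555.00.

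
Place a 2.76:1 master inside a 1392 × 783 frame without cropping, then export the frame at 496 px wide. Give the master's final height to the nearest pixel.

In the 1392×783 frame the master fills the width: height = 1392 / 2.760 ≈ 504.35 px.
Scaling 1392 → 496 is ×0.3563, so the height becomes 504.35 × 0.3563 ≈ 179.71 px.

180 px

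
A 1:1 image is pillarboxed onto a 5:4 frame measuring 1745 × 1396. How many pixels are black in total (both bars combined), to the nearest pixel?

1:1 is narrower than 5:4, so it spans the full height.
The image is 1396 × 1/1 ≈ 1396.0000 px wide.
Black = 1745 − 1396.0000 = 349.0000 px.
That's 349.0000 × 1396 ≈ 487204 black pixels.

487204 pixels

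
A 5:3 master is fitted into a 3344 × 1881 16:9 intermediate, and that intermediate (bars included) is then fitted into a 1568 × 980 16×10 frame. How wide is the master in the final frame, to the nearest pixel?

First fit — 5:3 into 3344×1881 spans the height: 3135.00 × 1881.00.
Second fit — the 16:9 canvas into 1568×980 spans the width: 1568.00 × 882.00 (×0.4689 from 3344×1881).
Applying the same ×0.4689: 3135.00 → 1470.00.

1470 px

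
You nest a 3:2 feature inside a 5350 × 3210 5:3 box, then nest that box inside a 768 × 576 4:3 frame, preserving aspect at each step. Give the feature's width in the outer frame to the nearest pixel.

691 px

First fit — 3:2 into 5350×3210 spans the height: 4815.00 × 3210.00.
Second fit — the 5:3 canvas into 768×576 spans the width: 768.00 × 460.80 (×0.1436 from 5350×3210).
The feature scales with it: width 4815.00 × 0.1436 ≈ 691.20.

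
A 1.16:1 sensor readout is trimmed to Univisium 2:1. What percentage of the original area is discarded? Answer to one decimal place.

42.0%

The width stays; only height is cut (since Univisium 2:1 is wider than 1.16:1).
Fraction kept = (1.160)/(2.000) ≈ 58.00%, so 42.00% is lost.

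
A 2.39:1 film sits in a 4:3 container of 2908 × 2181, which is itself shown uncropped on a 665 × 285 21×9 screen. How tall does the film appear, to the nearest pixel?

2.39:1 in 2908×2181: fills the width, so the film is 2908.00 × 1216.74.
The 4:3 canvas is height-limited in 665×285, giving 380.00 × 285.00; scale factor 0.1307.
So the film's height is 1216.74 × 0.1307 ≈ 159.00.

159 px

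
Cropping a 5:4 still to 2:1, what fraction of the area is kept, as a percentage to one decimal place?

Going from 5:4 to 2:1 means cutting height while keeping width.
Fraction kept = (1.250)/(2.000) ≈ 62.50%.

62.5%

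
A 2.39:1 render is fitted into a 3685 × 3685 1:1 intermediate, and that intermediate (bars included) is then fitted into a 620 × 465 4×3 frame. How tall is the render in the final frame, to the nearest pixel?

195 px

Inside the 3685×3685 canvas the render is width-limited at 3685.00 × 1541.84.
The 1:1 canvas is height-limited in 620×465, giving 465.00 × 465.00; scale factor 0.1262.
The render scales with it: height 1541.84 × 0.1262 ≈ 194.56.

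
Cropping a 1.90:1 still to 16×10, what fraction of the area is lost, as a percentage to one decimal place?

16×10 is narrower than 1.90:1, so the crop keeps the full height and trims the width.
(1.600)/(1.900) ≈ 0.842 of the area survives, leaving 15.79% discarded.

15.8%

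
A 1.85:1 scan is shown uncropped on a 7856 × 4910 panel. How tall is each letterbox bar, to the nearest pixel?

332 px

1.85:1 is wider than 16:10, so it spans the full width.
That makes the image 4246.49 px tall (7856 / 1.850).
Black = 4910 − 4246.49 = 663.51 px, or 331.76 per bar.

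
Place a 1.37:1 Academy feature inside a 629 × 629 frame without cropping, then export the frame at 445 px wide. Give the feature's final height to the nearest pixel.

325 px

In the 629×629 frame the feature fills the width: height = 629 / 1.370 ≈ 459.12 px.
Resizing to 445 px wide multiplies everything by 0.7075: 459.12 → 324.82 px.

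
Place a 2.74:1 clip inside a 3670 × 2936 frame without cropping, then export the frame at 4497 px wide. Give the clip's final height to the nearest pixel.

In the 3670×2936 frame the clip fills the width: height = 3670 / 2.740 ≈ 1339.42 px.
The frame scales by 4497/3670 = 1.2253; 1339.42 × 1.2253 ≈ 1641.24 px.

1641 px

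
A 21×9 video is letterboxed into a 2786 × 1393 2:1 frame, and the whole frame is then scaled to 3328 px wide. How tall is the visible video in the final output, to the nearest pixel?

1426 px

In the 2786×1393 frame the video fills the width: height = 2786 × 9/21 ≈ 1194.00 px.
Resizing to 3328 px wide multiplies everything by 1.1945: 1194.00 → 1426.29 px.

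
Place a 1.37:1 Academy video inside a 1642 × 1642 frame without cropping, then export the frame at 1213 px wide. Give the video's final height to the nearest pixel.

In the 1642×1642 frame the video fills the width: height = 1642 / 1.370 ≈ 1198.54 px.
Scaling 1642 → 1213 is ×0.7387, so the height becomes 1198.54 × 0.7387 ≈ 885.40 px.

885 px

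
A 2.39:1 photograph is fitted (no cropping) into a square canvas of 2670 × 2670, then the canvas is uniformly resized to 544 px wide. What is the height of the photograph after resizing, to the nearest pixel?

228 px

In the 2670×2670 frame the photograph fills the width: height = 2670 / 2.390 ≈ 1117.15 px.
Scaling 2670 → 544 is ×0.2037, so the height becomes 1117.15 × 0.2037 ≈ 227.62 px.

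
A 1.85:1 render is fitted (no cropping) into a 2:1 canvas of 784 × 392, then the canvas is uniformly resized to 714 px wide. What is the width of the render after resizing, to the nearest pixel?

Fitted into 784×392, the render spans the height; its width is 392 × 1.850 ≈ 725.20 px.
Scaling 784 → 714 is ×0.9107, so the width becomes 725.20 × 0.9107 ≈ 660.45 px.

660 px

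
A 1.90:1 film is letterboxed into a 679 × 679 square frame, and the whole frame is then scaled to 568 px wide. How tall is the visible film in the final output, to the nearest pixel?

299 px

Fitted into 679×679, the film spans the width; its height is 679 / 1.900 ≈ 357.37 px.
Resizing to 568 px wide multiplies everything by 0.8365: 357.37 → 298.95 px.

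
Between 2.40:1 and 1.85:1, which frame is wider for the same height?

2.40:1

2.4 and 1.85; 2.4 > 1.85.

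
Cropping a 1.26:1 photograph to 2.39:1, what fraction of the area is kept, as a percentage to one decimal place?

2.39:1 is wider than 1.26:1, so the crop keeps the full width and trims the height.
(1.260)/(2.390) ≈ 0.527 of the area survives.

52.7%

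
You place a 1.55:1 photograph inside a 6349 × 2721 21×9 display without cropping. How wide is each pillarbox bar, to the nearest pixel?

Since 1.550 < 2.333, the photograph is height-limited.
The photograph is 2721 × 1.550 ≈ 4217.55 px wide.
Leftover width: 6349 − 4217.55 = 2131.45 px → 1065.72 each side.

1066 px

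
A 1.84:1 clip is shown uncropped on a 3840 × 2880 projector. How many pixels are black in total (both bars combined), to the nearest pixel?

1.84:1 (1.840) > 4×3 (1.333), so the clip fills the width.
That makes the image 2086.9565 px tall (3840 / 1.840).
Leftover height: 2880 − 2086.9565 = 793.0435 px.
That's 793.0435 × 3840 ≈ 3045287 black pixels.

3045287 pixels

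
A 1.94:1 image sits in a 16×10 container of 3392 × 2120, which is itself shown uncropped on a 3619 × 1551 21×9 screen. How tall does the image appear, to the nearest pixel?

1279 px

Inside the 3392×2120 canvas the image is width-limited at 3392.00 × 1748.45.
Second fit — the 16×10 canvas into 3619×1551 spans the height: 2481.60 × 1551.00 (×0.7316 from 3392×2120).
The image scales with it: height 1748.45 × 0.7316 ≈ 1279.18.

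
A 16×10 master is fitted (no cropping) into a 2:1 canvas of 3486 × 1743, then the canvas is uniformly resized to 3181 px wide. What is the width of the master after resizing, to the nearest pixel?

2545 px

In the 3486×1743 frame the master fills the height: width = 1743 × 16/10 ≈ 2788.80 px.
Resizing to 3181 px wide multiplies everything by 0.9125: 2788.80 → 2544.80 px.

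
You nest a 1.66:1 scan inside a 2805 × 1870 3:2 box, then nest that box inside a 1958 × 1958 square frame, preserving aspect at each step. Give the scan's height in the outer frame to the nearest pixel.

1180 px

First fit — 1.66:1 into 2805×1870 spans the width: 2805.00 × 1689.76.
Second fit — the 3:2 canvas into 1958×1958 spans the width: 1958.00 × 1305.33 (×0.6980 from 2805×1870).
The scan scales with it: height 1689.76 × 0.6980 ≈ 1179.52.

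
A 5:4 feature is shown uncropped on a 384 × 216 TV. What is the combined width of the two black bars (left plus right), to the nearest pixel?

5:4 is narrower than 16×9, so it spans the full height.
The feature is 216 × 5/4 ≈ 270.00 px wide.
384 − 270.00 = 114.00 px of bars.

114 px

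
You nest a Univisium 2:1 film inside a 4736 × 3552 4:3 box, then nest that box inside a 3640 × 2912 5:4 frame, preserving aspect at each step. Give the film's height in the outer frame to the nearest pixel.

Univisium 2:1 in 4736×3552: fills the width, so the film is 4736.00 × 2368.00.
The 4:3 canvas is width-limited in 3640×2912, giving 3640.00 × 2730.00; scale factor 0.7686.
So the film's height is 2368.00 × 0.7686 ≈ 1820.00.

1820 px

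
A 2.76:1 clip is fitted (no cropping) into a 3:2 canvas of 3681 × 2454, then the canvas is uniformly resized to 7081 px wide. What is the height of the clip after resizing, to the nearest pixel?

In the 3681×2454 frame the clip fills the width: height = 3681 / 2.760 ≈ 1333.70 px.
Resizing to 7081 px wide multiplies everything by 1.9237: 1333.70 → 2565.58 px.

2566 px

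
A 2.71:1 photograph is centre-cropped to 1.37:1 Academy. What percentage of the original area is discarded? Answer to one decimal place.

49.4%

1.37:1 Academy is narrower than 2.71:1, so the crop keeps the full height and trims the width.
Fraction kept = (1.370)/(2.710) ≈ 50.55%, so 49.45% is lost.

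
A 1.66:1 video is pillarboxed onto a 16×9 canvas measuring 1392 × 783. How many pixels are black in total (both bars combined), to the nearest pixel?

72208 pixels

1.66:1 is narrower than 16×9, so it spans the full height.
The video is 783 × 1.660 ≈ 1299.7800 px wide.
1392 − 1299.7800 = 92.2200 px of bars.
Across the 783-px span: 92.2200 × 783 ≈ 72208 px.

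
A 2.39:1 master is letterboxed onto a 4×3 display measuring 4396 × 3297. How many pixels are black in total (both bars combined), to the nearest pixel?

6407915 pixels

2.39:1 (2.390) > 4×3 (1.333), so the master fills the width.
The master is 4396 / 2.390 ≈ 1839.3305 px tall.
Black = 3297 − 1839.3305 = 1457.6695 px.
That's 1457.6695 × 4396 ≈ 6407915 black pixels.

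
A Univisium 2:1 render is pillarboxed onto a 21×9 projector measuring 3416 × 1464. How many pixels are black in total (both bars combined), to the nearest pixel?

714432 pixels

Since 2.000 < 2.333, the render is height-limited.
The render is 1464 × 2/1 ≈ 2928.0000 px wide.
3416 − 2928.0000 = 488.0000 px of bars.
Bar area = 488.0000 × 1464 ≈ 714432 px.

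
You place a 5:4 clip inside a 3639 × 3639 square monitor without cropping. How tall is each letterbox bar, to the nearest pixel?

364 px

5:4 (1.250) > square (1.000), so the clip fills the width.
Content height = 3639 × 4/5 ≈ 2911.20 px.
Black = 3639 − 2911.20 = 727.80 px, or 363.90 per bar.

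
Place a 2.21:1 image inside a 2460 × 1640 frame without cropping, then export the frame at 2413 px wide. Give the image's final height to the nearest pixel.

Fitted into 2460×1640, the image spans the width; its height is 2460 / 2.210 ≈ 1113.12 px.
The frame scales by 2413/2460 = 0.9809; 1113.12 × 0.9809 ≈ 1091.86 px.

1092 px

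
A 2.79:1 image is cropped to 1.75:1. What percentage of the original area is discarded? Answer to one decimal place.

Going from 2.79:1 to 1.75:1 means cutting width while keeping height.
Area ratio = (1.750)/(2.790) = 62.72%; the remaining 37.28% is cropped out.

37.3%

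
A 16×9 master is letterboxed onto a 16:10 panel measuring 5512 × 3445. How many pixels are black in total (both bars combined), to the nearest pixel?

16×9 is wider than 16:10, so it spans the full width.
That makes the image 3100.5000 px tall (5512 × 9/16).
Leftover height: 3445 − 3100.5000 = 344.5000 px.
Across the 5512-px span: 344.5000 × 5512 ≈ 1898884 px.

1898884 pixels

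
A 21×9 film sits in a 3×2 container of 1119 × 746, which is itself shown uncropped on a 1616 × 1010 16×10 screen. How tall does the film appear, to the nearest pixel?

649 px

21×9 in 1119×746: fills the width, so the film is 1119.00 × 479.57.
Second fit — the 3×2 canvas into 1616×1010 spans the height: 1515.00 × 1010.00 (×1.3539 from 1119×746).
So the film's height is 479.57 × 1.3539 ≈ 649.29.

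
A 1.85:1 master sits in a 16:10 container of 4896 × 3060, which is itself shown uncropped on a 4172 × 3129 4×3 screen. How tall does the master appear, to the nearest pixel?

Inside the 4896×3060 canvas the master is width-limited at 4896.00 × 2646.49.
Second fit — the 16:10 canvas into 4172×3129 spans the width: 4172.00 × 2607.50 (×0.8521 from 4896×3060).
Applying the same ×0.8521: 2646.49 → 2255.14.

2255 px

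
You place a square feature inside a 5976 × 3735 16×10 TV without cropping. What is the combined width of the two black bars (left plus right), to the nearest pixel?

square (1.000) < 16×10 (1.600), so the feature fills the height.
That makes the image 3735.00 px wide (3735 × 1/1).
5976 − 3735.00 = 2241.00 px of bars.

2241 px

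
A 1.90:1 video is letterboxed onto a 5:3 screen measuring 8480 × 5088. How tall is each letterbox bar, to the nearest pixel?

Since 1.900 > 1.667, the video is width-limited.
Content height = 8480 / 1.900 ≈ 4463.16 px.
Black = 5088 − 4463.16 = 624.84 px, or 312.42 per bar.

312 px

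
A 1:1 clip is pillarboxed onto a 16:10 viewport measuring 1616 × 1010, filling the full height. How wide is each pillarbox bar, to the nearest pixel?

That makes the image 1010.00 px wide (1010 × 1/1).
Black = 1616 − 1010.00 = 606.00 px, or 303.00 per bar.

303 px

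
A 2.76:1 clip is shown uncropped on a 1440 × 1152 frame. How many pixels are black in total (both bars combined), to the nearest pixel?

2.76:1 is wider than 5:4, so it spans the full width.
That makes the image 521.7391 px tall (1440 / 2.760).
1152 − 521.7391 = 630.2609 px of bars.
Bar area = 630.2609 × 1440 ≈ 907576 px.

907576 pixels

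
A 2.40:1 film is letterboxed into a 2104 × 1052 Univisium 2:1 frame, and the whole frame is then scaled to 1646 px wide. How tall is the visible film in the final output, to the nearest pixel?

686 px

At 2104×1052 the film is width-limited, so height = 2104 / 2.400 ≈ 876.67 px.
Scaling 2104 → 1646 is ×0.7823, so the height becomes 876.67 × 0.7823 ≈ 685.83 px.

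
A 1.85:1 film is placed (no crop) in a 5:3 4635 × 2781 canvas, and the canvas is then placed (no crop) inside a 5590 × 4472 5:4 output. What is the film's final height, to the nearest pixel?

3022 px

1.85:1 in 4635×2781: fills the width, so the film is 4635.00 × 2505.41.
Second fit — the 5:3 canvas into 5590×4472 spans the width: 5590.00 × 3354.00 (×1.2060 from 4635×2781).
Applying the same ×1.2060: 2505.41 → 3021.62.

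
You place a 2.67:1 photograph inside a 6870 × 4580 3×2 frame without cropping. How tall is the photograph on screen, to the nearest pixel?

2573 px

2.67:1 is wider than 3×2, so it spans the full width.
That makes the image 2573.03 px tall (6870 / 2.670).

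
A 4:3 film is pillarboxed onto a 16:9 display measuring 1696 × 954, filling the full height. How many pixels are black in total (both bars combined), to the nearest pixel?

404496 pixels

The film is 954 × 4/3 ≈ 1272.0000 px wide.
Leftover width: 1696 − 1272.0000 = 424.0000 px.
Bar area = 424.0000 × 954 ≈ 404496 px.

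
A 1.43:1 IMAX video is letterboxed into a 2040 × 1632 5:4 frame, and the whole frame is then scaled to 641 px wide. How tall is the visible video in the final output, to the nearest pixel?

448 px

In the 2040×1632 frame the video fills the width: height = 2040 / 1.430 ≈ 1426.57 px.
Scaling 2040 → 641 is ×0.3142, so the height becomes 1426.57 × 0.3142 ≈ 448.25 px.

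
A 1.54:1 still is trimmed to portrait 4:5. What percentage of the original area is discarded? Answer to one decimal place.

48.1%

Going from 1.54:1 to portrait 4:5 means cutting width while keeping height.
Fraction kept = (0.800)/(1.540) ≈ 51.95%, so 48.05% is lost.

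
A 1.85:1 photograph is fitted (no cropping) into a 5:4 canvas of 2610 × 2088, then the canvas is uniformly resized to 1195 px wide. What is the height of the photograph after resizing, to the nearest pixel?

Fitted into 2610×2088, the photograph spans the width; its height is 2610 / 1.850 ≈ 1410.81 px.
Scaling 2610 → 1195 is ×0.4579, so the height becomes 1410.81 × 0.4579 ≈ 645.95 px.

646 px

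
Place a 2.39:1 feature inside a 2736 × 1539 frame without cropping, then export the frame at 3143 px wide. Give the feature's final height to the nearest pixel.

1315 px

At 2736×1539 the feature is width-limited, so height = 2736 / 2.390 ≈ 1144.77 px.
The frame scales by 3143/2736 = 1.1488; 1144.77 × 1.1488 ≈ 1315.06 px.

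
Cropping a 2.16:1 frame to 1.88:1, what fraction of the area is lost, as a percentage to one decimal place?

1.88:1 is narrower than 2.16:1, so the crop keeps the full height and trims the width.
Fraction kept = (1.880)/(2.160) ≈ 87.04%, so 12.96% is lost.

13.0%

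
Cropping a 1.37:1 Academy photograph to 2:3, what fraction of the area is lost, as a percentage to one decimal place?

51.3%

Going from 1.37:1 Academy to 2:3 means cutting width while keeping height.
(0.667)/(1.370) ≈ 0.487 of the area survives, leaving 51.34% discarded.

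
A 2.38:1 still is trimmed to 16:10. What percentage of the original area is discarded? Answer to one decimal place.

Going from 2.38:1 to 16:10 means cutting width while keeping height.
(1.600)/(2.380) ≈ 0.672 of the area survives, leaving 32.77% discarded.

32.8%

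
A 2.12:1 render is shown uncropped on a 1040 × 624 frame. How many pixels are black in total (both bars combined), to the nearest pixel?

138771 pixels

Since 2.120 > 1.667, the render is width-limited.
The render is 1040 / 2.120 ≈ 490.5660 px tall.
Black = 624 − 490.5660 = 133.4340 px.
Bar area = 133.4340 × 1040 ≈ 138771 px.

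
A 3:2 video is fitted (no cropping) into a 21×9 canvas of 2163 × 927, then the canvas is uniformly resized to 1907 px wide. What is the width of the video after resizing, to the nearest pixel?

At 2163×927 the video is height-limited, so width = 927 × 3/2 ≈ 1390.50 px.
The frame scales by 1907/2163 = 0.8816; 1390.50 × 0.8816 ≈ 1225.93 px.

1226 px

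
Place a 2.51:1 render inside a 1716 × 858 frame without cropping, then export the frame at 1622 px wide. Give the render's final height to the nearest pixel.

At 1716×858 the render is width-limited, so height = 1716 / 2.510 ≈ 683.67 px.
Resizing to 1622 px wide multiplies everything by 0.9452: 683.67 → 646.22 px.

646 px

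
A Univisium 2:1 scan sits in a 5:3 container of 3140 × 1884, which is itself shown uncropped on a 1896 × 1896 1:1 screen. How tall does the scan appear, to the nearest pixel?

948 px

First fit — Univisium 2:1 into 3140×1884 spans the width: 3140.00 × 1570.00.
5:3 in 1896×1896: fills the width, so the intermediate becomes 1896.00 × 1137.60 — a scale of ×0.6038.
Applying the same ×0.6038: 1570.00 → 948.00.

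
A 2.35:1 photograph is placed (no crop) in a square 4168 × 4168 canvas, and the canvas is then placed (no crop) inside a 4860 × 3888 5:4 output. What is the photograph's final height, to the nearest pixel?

1654 px

2.35:1 in 4168×4168: fills the width, so the photograph is 4168.00 × 1773.62.
The square canvas is height-limited in 4860×3888, giving 3888.00 × 3888.00; scale factor 0.9328.
So the photograph's height is 1773.62 × 0.9328 ≈ 1654.47.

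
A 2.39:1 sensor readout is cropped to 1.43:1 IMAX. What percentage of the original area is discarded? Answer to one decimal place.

1.43:1 IMAX is narrower than 2.39:1, so the crop keeps the full height and trims the width.
(1.430)/(2.390) ≈ 0.598 of the area survives, leaving 40.17% discarded.

40.2%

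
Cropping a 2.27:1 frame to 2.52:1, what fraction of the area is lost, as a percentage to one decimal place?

The width stays; only height is cut (since 2.52:1 is wider than 2.27:1).
Area ratio = (2.270)/(2.520) = 90.08%; the remaining 9.92% is cropped out.

9.9%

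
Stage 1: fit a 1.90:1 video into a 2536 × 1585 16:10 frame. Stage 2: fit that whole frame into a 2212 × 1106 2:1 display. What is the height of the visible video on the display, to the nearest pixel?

First fit — 1.90:1 into 2536×1585 spans the width: 2536.00 × 1334.74.
16:10 in 2212×1106: fills the height, so the intermediate becomes 1769.60 × 1106.00 — a scale of ×0.6978.
The video scales with it: height 1334.74 × 0.6978 ≈ 931.37.

931 px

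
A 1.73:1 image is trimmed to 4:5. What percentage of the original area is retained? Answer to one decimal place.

The height stays; only width is cut (since 4:5 is narrower than 1.73:1).
Area ratio = (0.800)/(1.730) = 46.24% retained.

46.2%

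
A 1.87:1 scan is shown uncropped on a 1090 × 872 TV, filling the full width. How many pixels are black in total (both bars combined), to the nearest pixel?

That makes the image 582.8877 px tall (1090 / 1.870).
872 − 582.8877 = 289.1123 px of bars.
Across the 1090-px span: 289.1123 × 1090 ≈ 315132 px.

315132 pixels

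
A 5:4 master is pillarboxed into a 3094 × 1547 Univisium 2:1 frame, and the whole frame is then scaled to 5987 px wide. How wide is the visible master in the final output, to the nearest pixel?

3742 px

At 3094×1547 the master is height-limited, so width = 1547 × 5/4 ≈ 1933.75 px.
Scaling 3094 → 5987 is ×1.9350, so the width becomes 1933.75 × 1.9350 ≈ 3741.88 px.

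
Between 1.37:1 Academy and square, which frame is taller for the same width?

square

1.37 and square = 1; 1.37 > 1. The smaller width-to-height ratio is the taller frame.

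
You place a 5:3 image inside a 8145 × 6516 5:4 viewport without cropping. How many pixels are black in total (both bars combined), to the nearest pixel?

Since 1.667 > 1.250, the image is width-limited.
Content height = 8145 × 3/5 ≈ 4887.0000 px.
Black = 6516 − 4887.0000 = 1629.0000 px.
Bar area = 1629.0000 × 8145 ≈ 13268205 px.

13268205 pixels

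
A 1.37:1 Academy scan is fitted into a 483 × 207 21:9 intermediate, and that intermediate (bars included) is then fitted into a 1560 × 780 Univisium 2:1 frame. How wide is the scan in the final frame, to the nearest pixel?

Inside the 483×207 canvas the scan is height-limited at 283.59 × 207.00.
Second fit — the 21:9 canvas into 1560×780 spans the width: 1560.00 × 668.57 (×3.2298 from 483×207).
Applying the same ×3.2298: 283.59 → 915.94.

916 px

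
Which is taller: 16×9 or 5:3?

16×9 = 1.778 and 5:3 = 1.667; 1.778 > 1.667. The smaller width-to-height ratio is the taller frame.

5:3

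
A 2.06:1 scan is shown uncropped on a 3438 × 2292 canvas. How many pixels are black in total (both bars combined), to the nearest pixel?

2.06:1 is wider than 3×2, so it spans the full width.
The scan is 3438 / 2.060 ≈ 1668.9320 px tall.
Leftover height: 2292 − 1668.9320 = 623.0680 px.
Bar area = 623.0680 × 3438 ≈ 2142108 px.

2142108 pixels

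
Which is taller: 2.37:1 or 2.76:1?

2.37:1

2.37 and 2.76; 2.76 > 2.37. The smaller width-to-height ratio is the taller frame.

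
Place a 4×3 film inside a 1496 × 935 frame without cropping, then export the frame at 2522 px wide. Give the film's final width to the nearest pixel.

At 1496×935 the film is height-limited, so width = 935 × 4/3 ≈ 1246.67 px.
Resizing to 2522 px wide multiplies everything by 1.6858: 1246.67 → 2101.67 px.

2102 px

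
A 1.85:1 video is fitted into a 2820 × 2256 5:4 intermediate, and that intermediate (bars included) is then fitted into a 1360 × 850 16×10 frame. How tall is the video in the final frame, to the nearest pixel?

574 px

First fit — 1.85:1 into 2820×2256 spans the width: 2820.00 × 1524.32.
5:4 in 1360×850: fills the height, so the intermediate becomes 1062.50 × 850.00 — a scale of ×0.3768.
So the video's height is 1524.32 × 0.3768 ≈ 574.32.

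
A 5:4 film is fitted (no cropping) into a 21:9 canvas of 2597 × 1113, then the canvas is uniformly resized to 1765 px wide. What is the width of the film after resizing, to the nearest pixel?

946 px

At 2597×1113 the film is height-limited, so width = 1113 × 5/4 ≈ 1391.25 px.
Scaling 2597 → 1765 is ×0.6796, so the width becomes 1391.25 × 0.6796 ≈ 945.54 px.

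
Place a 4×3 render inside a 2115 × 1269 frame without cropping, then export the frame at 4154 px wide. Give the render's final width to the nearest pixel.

Fitted into 2115×1269, the render spans the height; its width is 1269 × 4/3 ≈ 1692.00 px.
Resizing to 4154 px wide multiplies everything by 1.9641: 1692.00 → 3323.20 px.

3323 px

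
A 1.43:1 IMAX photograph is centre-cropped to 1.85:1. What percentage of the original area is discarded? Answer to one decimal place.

1.85:1 is wider than 1.43:1 IMAX, so the crop keeps the full width and trims the height.
Area ratio = (1.430)/(1.850) = 77.30%; the remaining 22.70% is cropped out.

22.7%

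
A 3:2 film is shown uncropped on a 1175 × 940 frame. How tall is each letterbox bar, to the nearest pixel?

78 px

3:2 is wider than 5:4, so it spans the full width.
Content height = 1175 × 2/3 ≈ 783.33 px.
940 − 783.33 = 156.67 px of bars (78.33 each).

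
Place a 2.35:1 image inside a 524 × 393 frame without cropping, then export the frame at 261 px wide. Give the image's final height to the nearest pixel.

111 px

At 524×393 the image is width-limited, so height = 524 / 2.350 ≈ 222.98 px.
Scaling 524 → 261 is ×0.4981, so the height becomes 222.98 × 0.4981 ≈ 111.06 px.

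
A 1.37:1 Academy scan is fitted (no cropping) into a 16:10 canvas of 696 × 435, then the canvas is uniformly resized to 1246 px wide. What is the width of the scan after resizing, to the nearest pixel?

1067 px

Fitted into 696×435, the scan spans the height; its width is 435 × 1.370 ≈ 595.95 px.
Resizing to 1246 px wide multiplies everything by 1.7902: 595.95 → 1066.89 px.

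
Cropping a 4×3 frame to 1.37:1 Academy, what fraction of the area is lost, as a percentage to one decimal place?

2.7%

Going from 4×3 to 1.37:1 Academy means cutting height while keeping width.
Area ratio = (1.333)/(1.370) = 97.32%; the remaining 2.68% is cropped out.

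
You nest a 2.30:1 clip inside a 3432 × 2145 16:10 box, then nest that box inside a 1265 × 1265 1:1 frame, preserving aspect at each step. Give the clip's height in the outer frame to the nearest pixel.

Inside the 3432×2145 canvas the clip is width-limited at 3432.00 × 1492.17.
16:10 in 1265×1265: fills the width, so the intermediate becomes 1265.00 × 790.62 — a scale of ×0.3686.
The clip scales with it: height 1492.17 × 0.3686 ≈ 550.00.

550 px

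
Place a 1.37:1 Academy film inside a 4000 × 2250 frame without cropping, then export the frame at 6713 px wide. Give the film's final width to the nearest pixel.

5173 px

At 4000×2250 the film is height-limited, so width = 2250 × 1.370 ≈ 3082.50 px.
Scaling 4000 → 6713 is ×1.6783, so the width becomes 3082.50 × 1.6783 ≈ 5173.21 px.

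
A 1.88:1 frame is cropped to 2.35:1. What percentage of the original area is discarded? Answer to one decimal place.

20.0%

The width stays; only height is cut (since 2.35:1 is wider than 1.88:1).
Area ratio = (1.880)/(2.350) = 80.00%; the remaining 20.00% is cropped out.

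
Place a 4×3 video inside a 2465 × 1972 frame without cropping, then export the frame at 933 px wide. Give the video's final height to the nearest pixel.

At 2465×1972 the video is width-limited, so height = 2465 × 3/4 ≈ 1848.75 px.
Resizing to 933 px wide multiplies everything by 0.3785: 1848.75 → 699.75 px.

700 px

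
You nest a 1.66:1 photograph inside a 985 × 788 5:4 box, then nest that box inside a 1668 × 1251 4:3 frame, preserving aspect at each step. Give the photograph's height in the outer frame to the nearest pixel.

942 px

Inside the 985×788 canvas the photograph is width-limited at 985.00 × 593.37.
The 5:4 canvas is height-limited in 1668×1251, giving 1563.75 × 1251.00; scale factor 1.5876.
The photograph scales with it: height 593.37 × 1.5876 ≈ 942.02.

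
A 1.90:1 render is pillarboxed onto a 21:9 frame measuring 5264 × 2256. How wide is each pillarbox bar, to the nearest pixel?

1.90:1 is narrower than 21:9, so it spans the full height.
The render is 2256 × 1.900 ≈ 4286.40 px wide.
5264 − 4286.40 = 977.60 px of bars (488.80 each).

489 px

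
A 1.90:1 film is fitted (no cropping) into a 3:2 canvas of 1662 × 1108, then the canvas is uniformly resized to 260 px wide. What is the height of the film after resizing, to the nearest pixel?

In the 1662×1108 frame the film fills the width: height = 1662 / 1.900 ≈ 874.74 px.
The frame scales by 260/1662 = 0.1564; 874.74 × 0.1564 ≈ 136.84 px.

137 px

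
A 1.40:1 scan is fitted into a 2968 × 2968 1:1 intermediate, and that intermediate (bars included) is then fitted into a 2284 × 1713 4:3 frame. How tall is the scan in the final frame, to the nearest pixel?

1.40:1 in 2968×2968: fills the width, so the scan is 2968.00 × 2120.00.
The 1:1 canvas is height-limited in 2284×1713, giving 1713.00 × 1713.00; scale factor 0.5772.
The scan scales with it: height 2120.00 × 0.5772 ≈ 1223.57.

1224 px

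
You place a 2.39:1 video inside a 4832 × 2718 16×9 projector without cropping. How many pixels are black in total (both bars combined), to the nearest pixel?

2.39:1 is wider than 16×9, so it spans the full width.
Content height = 4832 / 2.390 ≈ 2021.7573 px.
Black = 2718 − 2021.7573 = 696.2427 px.
That's 696.2427 × 4832 ≈ 3364245 black pixels.

3364245 pixels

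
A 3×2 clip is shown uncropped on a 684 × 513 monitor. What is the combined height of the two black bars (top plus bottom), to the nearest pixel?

57 px

Since 1.500 > 1.333, the clip is width-limited.
The clip is 684 × 2/3 ≈ 456.00 px tall.
Black = 513 − 456.00 = 57.00 px.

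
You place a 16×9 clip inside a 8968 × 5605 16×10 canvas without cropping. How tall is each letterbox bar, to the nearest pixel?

280 px

Since 1.778 > 1.600, the clip is width-limited.
The clip is 8968 × 9/16 ≈ 5044.50 px tall.
Leftover height: 5605 − 5044.50 = 560.50 px → 280.25 each side.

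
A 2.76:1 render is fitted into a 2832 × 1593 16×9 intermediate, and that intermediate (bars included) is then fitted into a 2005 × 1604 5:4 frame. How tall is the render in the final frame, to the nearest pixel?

Inside the 2832×1593 canvas the render is width-limited at 2832.00 × 1026.09.
16×9 in 2005×1604: fills the width, so the intermediate becomes 2005.00 × 1127.81 — a scale of ×0.7080.
The render scales with it: height 1026.09 × 0.7080 ≈ 726.45.

726 px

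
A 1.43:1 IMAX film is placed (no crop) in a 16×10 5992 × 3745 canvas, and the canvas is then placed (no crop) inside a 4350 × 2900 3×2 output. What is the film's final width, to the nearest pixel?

3888 px

1.43:1 IMAX in 5992×3745: fills the height, so the film is 5355.35 × 3745.00.
The 16×10 canvas is width-limited in 4350×2900, giving 4350.00 × 2718.75; scale factor 0.7260.
Applying the same ×0.7260: 5355.35 → 3887.81.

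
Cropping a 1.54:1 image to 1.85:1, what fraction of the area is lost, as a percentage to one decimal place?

Going from 1.54:1 to 1.85:1 means cutting height while keeping width.
Fraction kept = (1.540)/(1.850) ≈ 83.24%, so 16.76% is lost.

16.8%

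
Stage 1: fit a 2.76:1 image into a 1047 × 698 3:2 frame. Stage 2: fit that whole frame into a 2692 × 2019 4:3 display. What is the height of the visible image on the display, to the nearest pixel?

975 px

2.76:1 in 1047×698: fills the width, so the image is 1047.00 × 379.35.
3:2 in 2692×2019: fills the width, so the intermediate becomes 2692.00 × 1794.67 — a scale of ×2.5712.
The image scales with it: height 379.35 × 2.5712 ≈ 975.36.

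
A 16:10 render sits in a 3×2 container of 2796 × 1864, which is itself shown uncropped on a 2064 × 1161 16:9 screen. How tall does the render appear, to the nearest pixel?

1088 px

Inside the 2796×1864 canvas the render is width-limited at 2796.00 × 1747.50.
The 3×2 canvas is height-limited in 2064×1161, giving 1741.50 × 1161.00; scale factor 0.6229.
The render scales with it: height 1747.50 × 0.6229 ≈ 1088.44.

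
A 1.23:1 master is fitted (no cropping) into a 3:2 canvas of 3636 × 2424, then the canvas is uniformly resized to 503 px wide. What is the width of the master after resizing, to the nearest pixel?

Fitted into 3636×2424, the master spans the height; its width is 2424 × 1.230 ≈ 2981.52 px.
Scaling 3636 → 503 is ×0.1383, so the width becomes 2981.52 × 0.1383 ≈ 412.46 px.

412 px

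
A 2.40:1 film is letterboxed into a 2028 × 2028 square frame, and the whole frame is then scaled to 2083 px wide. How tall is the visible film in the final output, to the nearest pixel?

868 px

Fitted into 2028×2028, the film spans the width; its height is 2028 / 2.400 ≈ 845.00 px.
The frame scales by 2083/2028 = 1.0271; 845.00 × 1.0271 ≈ 867.92 px.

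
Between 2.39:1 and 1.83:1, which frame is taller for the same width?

1.83:1

2.39 and 1.83; 2.39 > 1.83. The smaller width-to-height ratio is the taller frame.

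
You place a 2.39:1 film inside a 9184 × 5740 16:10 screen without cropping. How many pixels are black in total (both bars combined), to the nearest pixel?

17425007 pixels

2.39:1 (2.390) > 16:10 (1.600), so the film fills the width.
Content height = 9184 / 2.390 ≈ 3842.6778 px.
Leftover height: 5740 − 3842.6778 = 1897.3222 px.
That's 1897.3222 × 9184 ≈ 17425007 black pixels.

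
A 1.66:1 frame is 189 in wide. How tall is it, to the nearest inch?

114 in

189 / 1.660 = 113.86.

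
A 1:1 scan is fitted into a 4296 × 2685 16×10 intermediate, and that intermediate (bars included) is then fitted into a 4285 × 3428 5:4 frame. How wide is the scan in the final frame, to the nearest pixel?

1:1 in 4296×2685: fills the height, so the scan is 2685.00 × 2685.00.
The 16×10 canvas is width-limited in 4285×3428, giving 4285.00 × 2678.12; scale factor 0.9974.
Applying the same ×0.9974: 2685.00 → 2678.12.

2678 px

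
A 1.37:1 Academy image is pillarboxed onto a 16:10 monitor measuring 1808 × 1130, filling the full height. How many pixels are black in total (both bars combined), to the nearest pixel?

That makes the image 1548.1000 px wide (1130 × 1.370).
1808 − 1548.1000 = 259.9000 px of bars.
That's 259.9000 × 1130 ≈ 293687 black pixels.

293687 pixels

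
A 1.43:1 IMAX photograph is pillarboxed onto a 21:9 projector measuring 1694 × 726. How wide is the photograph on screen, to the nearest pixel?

Since 1.430 < 2.333, the photograph is height-limited.
That makes the image 1038.18 px wide (726 × 1.430).

1038 px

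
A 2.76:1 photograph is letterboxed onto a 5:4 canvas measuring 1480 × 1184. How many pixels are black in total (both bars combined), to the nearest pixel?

958697 pixels

Since 2.760 > 1.250, the photograph is width-limited.
That makes the image 536.2319 px tall (1480 / 2.760).
1184 − 536.2319 = 647.7681 px of bars.
Bar area = 647.7681 × 1480 ≈ 958697 px.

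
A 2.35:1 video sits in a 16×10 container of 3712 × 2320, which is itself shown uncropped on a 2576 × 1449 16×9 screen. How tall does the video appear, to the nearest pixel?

First fit — 2.35:1 into 3712×2320 spans the width: 3712.00 × 1579.57.
Second fit — the 16×10 canvas into 2576×1449 spans the height: 2318.40 × 1449.00 (×0.6246 from 3712×2320).
So the video's height is 1579.57 × 0.6246 ≈ 986.55.

987 px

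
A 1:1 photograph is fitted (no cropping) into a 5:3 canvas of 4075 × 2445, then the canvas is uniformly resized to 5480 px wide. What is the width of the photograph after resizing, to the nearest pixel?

In the 4075×2445 frame the photograph fills the height: width = 2445 × 1/1 ≈ 2445.00 px.
Scaling 4075 → 5480 is ×1.3448, so the width becomes 2445.00 × 1.3448 ≈ 3288.00 px.

3288 px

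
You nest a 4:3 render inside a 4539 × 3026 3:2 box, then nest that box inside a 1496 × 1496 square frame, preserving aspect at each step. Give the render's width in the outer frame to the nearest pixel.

Inside the 4539×3026 canvas the render is height-limited at 4034.67 × 3026.00.
Second fit — the 3:2 canvas into 1496×1496 spans the width: 1496.00 × 997.33 (×0.3296 from 4539×3026).
So the render's width is 4034.67 × 0.3296 ≈ 1329.78.

1330 px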